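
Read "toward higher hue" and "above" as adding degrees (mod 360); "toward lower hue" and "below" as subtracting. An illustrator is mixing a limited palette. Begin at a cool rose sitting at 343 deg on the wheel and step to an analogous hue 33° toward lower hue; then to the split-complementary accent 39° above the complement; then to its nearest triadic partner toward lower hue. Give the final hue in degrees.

49°

analog 33° ↓ −33°: 343 − 33 = 310°
split-comp 39° ↑ +219°: 310 + 219 = 529 → 529 − 360 = 169°
triadic ↓ −120°: 169 − 120 = 49°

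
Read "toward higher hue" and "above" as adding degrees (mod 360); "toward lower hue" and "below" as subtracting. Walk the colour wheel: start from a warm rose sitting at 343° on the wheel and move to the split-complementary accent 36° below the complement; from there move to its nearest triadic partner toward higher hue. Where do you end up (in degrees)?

split-comp 36° ↓ +144°: 343 + 144 = 487 → 487 − 360 = 127°
triadic ↑ +120°: 127 + 120 = 247°

247°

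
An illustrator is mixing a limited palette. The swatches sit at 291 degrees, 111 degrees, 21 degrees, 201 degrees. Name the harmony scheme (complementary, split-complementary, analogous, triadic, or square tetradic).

square tetradic

Sort the hues: 21°, 111°, 201°, 291°.
Successive gaps around the wheel: 90°, 90°, 90°, 90°.
Four hues every 90° form a square tetradic scheme.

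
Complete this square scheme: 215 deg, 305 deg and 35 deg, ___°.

125°

A square tetradic scheme places four hues every 90°.
The full set through 35° is {35°, 125°, 215°, 305°}.
Given {35°, 215°, 305°}, the missing hue is 125°.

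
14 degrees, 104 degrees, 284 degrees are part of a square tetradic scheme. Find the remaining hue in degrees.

194°

A square tetradic scheme places four hues every 90°.
The full set through 14° is {14°, 104°, 194°, 284°}.
Given {14°, 104°, 284°}, the missing hue is 194°.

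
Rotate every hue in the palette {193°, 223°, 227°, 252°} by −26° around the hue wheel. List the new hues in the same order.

193 − 26 = 167°
223 − 26 = 197°
227 − 26 = 201°
252 − 26 = 226°

167°, 197°, 201°, 226°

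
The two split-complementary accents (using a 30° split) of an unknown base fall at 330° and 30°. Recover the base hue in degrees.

180°

The accents sit 30° either side of the complement, so the complement is their short-arc midpoint on the wheel.
Short-arc midpoint of 330° and 30°: 0°.
Base is 180° from the complement: 0 − 180 = -180 → -180 + 360 = 180°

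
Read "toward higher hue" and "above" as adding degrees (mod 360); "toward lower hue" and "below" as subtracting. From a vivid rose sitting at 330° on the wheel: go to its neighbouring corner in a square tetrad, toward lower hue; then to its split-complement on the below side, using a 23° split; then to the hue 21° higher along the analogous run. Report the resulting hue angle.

58°

−90° (square ↓): 330 − 90 = 240°
+157° (split-comp 23° ↓): 240 + 157 = 397 → 397 − 360 = 37°
+21° (analog 21° ↑): 37 + 21 = 58°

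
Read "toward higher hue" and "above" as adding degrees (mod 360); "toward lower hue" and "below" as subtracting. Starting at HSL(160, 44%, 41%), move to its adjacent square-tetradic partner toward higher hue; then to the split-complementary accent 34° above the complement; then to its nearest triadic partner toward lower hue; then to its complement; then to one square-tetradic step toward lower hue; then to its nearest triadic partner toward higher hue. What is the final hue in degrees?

194°

160 + 90 = 250°   (square ↑)
250 + 214 = 464 → 464 − 360 = 104°   (split-comp 34° ↑)
104 − 120 = -16 → -16 + 360 = 344°   (triadic ↓)
344 + 180 = 524 → 524 − 360 = 164°   (complement)
164 − 90 = 74°   (square ↓)
74 + 120 = 194°   (triadic ↑)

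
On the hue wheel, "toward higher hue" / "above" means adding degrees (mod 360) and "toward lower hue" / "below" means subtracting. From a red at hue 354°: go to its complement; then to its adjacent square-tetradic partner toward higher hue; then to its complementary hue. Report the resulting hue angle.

354 + 180 = 534 → 534 − 360 = 174°   (complement)
174 + 90 = 264°   (square ↑)
264 + 180 = 444 → 444 − 360 = 84°   (complement)

84°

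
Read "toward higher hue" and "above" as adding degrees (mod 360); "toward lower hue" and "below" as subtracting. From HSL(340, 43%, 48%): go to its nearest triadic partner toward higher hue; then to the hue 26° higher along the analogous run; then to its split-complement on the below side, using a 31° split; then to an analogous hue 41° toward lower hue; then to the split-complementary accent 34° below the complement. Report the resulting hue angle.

triadic ↑ +120°: 340 + 120 = 460 → 460 − 360 = 100°
analog 26° ↑ +26°: 100 + 26 = 126°
split-comp 31° ↓ +149°: 126 + 149 = 275°
analog 41° ↓ −41°: 275 − 41 = 234°
split-comp 34° ↓ +146°: 234 + 146 = 380 → 380 − 360 = 20°

20°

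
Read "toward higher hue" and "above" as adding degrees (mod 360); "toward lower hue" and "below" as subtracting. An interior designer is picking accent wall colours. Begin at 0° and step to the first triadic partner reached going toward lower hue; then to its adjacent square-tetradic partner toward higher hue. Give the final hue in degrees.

330°

triadic ↓ −120°: 0 − 120 = -120 → -120 + 360 = 240°
square ↑ +90°: 240 + 90 = 330°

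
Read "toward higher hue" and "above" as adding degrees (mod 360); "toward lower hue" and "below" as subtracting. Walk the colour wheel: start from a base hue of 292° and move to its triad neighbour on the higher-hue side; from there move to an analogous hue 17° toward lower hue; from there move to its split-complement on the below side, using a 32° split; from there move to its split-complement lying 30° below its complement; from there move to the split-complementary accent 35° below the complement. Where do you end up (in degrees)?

292 + 120 = 412 → 412 − 360 = 52°   (triadic ↑)
52 − 17 = 35°   (analog 17° ↓)
35 + 148 = 183°   (split-comp 32° ↓)
183 + 150 = 333°   (split-comp 30° ↓)
333 + 145 = 478 → 478 − 360 = 118°   (split-comp 35° ↓)

118°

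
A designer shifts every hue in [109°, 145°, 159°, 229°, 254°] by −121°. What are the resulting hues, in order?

348°, 24°, 38°, 108°, 133°

109 − 121 = -12 → -12 + 360 = 348°
145 − 121 = 24°
159 − 121 = 38°
229 − 121 = 108°
254 − 121 = 133°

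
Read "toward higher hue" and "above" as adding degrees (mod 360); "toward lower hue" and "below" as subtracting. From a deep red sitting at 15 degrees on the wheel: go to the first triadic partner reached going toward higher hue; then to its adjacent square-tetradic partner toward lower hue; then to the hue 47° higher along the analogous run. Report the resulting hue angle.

92°

+120° (triadic ↑): 15 + 120 = 135°
−90° (square ↓): 135 − 90 = 45°
+47° (analog 47° ↑): 45 + 47 = 92°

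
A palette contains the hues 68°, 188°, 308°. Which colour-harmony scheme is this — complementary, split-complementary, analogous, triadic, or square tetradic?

triadic

Sort the hues: 68°, 188°, 308°.
Successive gaps around the wheel: 120°, 120°, 120°.
Three hues equally spaced 120° apart form a triad.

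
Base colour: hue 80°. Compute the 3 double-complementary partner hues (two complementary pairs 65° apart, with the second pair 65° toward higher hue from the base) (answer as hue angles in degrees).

A rectangular tetradic uses two complementary pairs 65° apart: offsets 0°, 65°, 180°, 245°.
80 + 65 = 145°
80 + 180 = 260°
80 + 245 = 325°

145°, 260°, 325°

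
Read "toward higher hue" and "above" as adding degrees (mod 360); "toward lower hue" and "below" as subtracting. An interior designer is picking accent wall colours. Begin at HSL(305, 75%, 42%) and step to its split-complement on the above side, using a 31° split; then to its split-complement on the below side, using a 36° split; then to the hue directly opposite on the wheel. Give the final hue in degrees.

+211° (split-comp 31° ↑): 305 + 211 = 516 → 516 − 360 = 156°
+144° (split-comp 36° ↓): 156 + 144 = 300°
+180° (complement): 300 + 180 = 480 → 480 − 360 = 120°

120°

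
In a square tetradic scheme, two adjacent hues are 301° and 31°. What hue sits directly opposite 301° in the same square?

A square tetradic scheme places four hues 90° apart; opposite corners are 180° apart.
301 + 180 = 481 → 481 − 360 = 121°

121°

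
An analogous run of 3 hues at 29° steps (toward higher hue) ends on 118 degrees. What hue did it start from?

2 steps of 29° (toward higher hue) give a net shift of +58°.
Start = end − shift: 118 − 58 = 60°

60°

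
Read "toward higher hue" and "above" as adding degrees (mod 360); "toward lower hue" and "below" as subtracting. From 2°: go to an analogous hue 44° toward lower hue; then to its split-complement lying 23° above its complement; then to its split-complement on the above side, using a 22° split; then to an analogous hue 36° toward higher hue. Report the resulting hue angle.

39°

−44° (analog 44° ↓): 2 − 44 = -42 → -42 + 360 = 318°
+203° (split-comp 23° ↑): 318 + 203 = 521 → 521 − 360 = 161°
+202° (split-comp 22° ↑): 161 + 202 = 363 → 363 − 360 = 3°
+36° (analog 36° ↑): 3 + 36 = 39°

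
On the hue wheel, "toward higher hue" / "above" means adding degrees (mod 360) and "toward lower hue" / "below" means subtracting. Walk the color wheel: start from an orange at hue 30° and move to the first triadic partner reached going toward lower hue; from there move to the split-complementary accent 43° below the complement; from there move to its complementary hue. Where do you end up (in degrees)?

triadic ↓ −120°: 30 − 120 = -90 → -90 + 360 = 270°
split-comp 43° ↓ +137°: 270 + 137 = 407 → 407 − 360 = 47°
complement +180°: 47 + 180 = 227°

227°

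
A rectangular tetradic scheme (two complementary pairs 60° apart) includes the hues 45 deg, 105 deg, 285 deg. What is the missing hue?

225°

A rectangular tetradic uses two complementary pairs 60° apart: offsets 0°, 60°, 180°, 240°.
Among {45°, 105°, 285°}, 105° and 285° are a 180° pair.
The remaining hue 45° needs its own complement: 45 + 180 = 225°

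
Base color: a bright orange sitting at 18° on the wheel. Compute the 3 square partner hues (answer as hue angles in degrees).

A square tetradic scheme places four hues every 90°.
18 + 90 = 108°
18 + 180 = 198°
18 + 270 = 288°

108°, 198°, and 288°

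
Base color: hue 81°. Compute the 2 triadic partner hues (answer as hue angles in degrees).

81 + 120 = 201°
81 + 240 = 321°

201° and 321°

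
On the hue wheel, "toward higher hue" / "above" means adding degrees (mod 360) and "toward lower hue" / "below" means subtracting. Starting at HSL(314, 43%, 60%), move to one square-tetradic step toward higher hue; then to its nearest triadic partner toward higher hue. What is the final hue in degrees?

+90° (square ↑): 314 + 90 = 404 → 404 − 360 = 44°
+120° (triadic ↑): 44 + 120 = 164°

164°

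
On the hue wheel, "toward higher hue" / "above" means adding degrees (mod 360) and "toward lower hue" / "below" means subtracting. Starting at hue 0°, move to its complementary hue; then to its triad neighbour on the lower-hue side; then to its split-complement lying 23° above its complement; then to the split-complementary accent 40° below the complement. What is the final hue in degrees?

43°

0 + 180 = 180°   (complement)
180 − 120 = 60°   (triadic ↓)
60 + 203 = 263°   (split-comp 23° ↑)
263 + 140 = 403 → 403 − 360 = 43°   (split-comp 40° ↓)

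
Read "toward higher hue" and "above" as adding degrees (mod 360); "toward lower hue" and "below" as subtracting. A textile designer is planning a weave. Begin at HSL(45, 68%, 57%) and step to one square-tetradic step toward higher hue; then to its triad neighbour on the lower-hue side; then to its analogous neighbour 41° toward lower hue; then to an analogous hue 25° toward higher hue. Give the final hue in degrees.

+90° (square ↑): 45 + 90 = 135°
−120° (triadic ↓): 135 − 120 = 15°
−41° (analog 41° ↓): 15 − 41 = -26 → -26 + 360 = 334°
+25° (analog 25° ↑): 334 + 25 = 359°

359°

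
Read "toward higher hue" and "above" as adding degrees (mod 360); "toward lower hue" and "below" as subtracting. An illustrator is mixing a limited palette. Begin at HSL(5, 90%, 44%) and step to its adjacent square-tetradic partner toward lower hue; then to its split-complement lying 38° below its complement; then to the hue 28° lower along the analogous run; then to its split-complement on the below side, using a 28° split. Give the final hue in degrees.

5 − 90 = -85 → -85 + 360 = 275°   (square ↓)
275 + 142 = 417 → 417 − 360 = 57°   (split-comp 38° ↓)
57 − 28 = 29°   (analog 28° ↓)
29 + 152 = 181°   (split-comp 28° ↓)

181°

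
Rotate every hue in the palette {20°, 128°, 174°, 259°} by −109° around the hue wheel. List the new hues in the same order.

20 − 109 = -89 → -89 + 360 = 271°
128 − 109 = 19°
174 − 109 = 65°
259 − 109 = 150°

271°, 19°, 65°, 150°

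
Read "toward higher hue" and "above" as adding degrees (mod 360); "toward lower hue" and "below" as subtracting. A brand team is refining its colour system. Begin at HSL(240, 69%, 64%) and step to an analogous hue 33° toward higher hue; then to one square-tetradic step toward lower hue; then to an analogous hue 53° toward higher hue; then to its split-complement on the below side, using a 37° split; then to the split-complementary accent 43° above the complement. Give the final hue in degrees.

242°

+33° (analog 33° ↑): 240 + 33 = 273°
−90° (square ↓): 273 − 90 = 183°
+53° (analog 53° ↑): 183 + 53 = 236°
+143° (split-comp 37° ↓): 236 + 143 = 379 → 379 − 360 = 19°
+223° (split-comp 43° ↑): 19 + 223 = 242°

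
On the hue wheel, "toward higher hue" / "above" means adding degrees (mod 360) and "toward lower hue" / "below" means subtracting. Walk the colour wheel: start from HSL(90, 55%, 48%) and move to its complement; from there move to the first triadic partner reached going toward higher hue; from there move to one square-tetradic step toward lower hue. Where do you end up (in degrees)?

complement +180°: 90 + 180 = 270°
triadic ↑ +120°: 270 + 120 = 390 → 390 − 360 = 30°
square ↓ −90°: 30 − 90 = -60 → -60 + 360 = 300°

300°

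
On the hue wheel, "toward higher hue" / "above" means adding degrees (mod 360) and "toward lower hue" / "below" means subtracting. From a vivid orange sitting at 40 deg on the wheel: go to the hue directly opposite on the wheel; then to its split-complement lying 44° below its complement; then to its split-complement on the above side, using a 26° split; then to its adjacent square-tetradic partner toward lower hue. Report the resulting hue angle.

complement +180°: 40 + 180 = 220°
split-comp 44° ↓ +136°: 220 + 136 = 356°
split-comp 26° ↑ +206°: 356 + 206 = 562 → 562 − 360 = 202°
square ↓ −90°: 202 − 90 = 112°

112°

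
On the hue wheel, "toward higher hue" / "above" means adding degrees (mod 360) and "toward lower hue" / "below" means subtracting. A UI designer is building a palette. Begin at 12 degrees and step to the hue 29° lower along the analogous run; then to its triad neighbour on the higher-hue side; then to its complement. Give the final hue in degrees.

−29° (analog 29° ↓): 12 − 29 = -17 → -17 + 360 = 343°
+120° (triadic ↑): 343 + 120 = 463 → 463 − 360 = 103°
+180° (complement): 103 + 180 = 283°

283°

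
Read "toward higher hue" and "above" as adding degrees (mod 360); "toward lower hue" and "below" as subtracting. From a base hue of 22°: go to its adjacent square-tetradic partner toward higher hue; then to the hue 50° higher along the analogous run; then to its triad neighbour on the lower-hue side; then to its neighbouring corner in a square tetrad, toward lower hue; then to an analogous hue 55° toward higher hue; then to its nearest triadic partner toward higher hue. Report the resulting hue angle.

127°

square ↑ +90°: 22 + 90 = 112°
analog 50° ↑ +50°: 112 + 50 = 162°
triadic ↓ −120°: 162 − 120 = 42°
square ↓ −90°: 42 − 90 = -48 → -48 + 360 = 312°
analog 55° ↑ +55°: 312 + 55 = 367 → 367 − 360 = 7°
triadic ↑ +120°: 7 + 120 = 127°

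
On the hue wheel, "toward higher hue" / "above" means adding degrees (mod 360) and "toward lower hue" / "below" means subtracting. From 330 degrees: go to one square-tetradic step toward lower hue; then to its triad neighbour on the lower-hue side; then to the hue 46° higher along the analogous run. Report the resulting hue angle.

square ↓ −90°: 330 − 90 = 240°
triadic ↓ −120°: 240 − 120 = 120°
analog 46° ↑ +46°: 120 + 46 = 166°

166°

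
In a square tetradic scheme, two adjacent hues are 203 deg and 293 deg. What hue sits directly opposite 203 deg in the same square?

A square tetradic scheme places four hues 90° apart; opposite corners are 180° apart.
203 + 180 = 383 → 383 − 360 = 23°

23°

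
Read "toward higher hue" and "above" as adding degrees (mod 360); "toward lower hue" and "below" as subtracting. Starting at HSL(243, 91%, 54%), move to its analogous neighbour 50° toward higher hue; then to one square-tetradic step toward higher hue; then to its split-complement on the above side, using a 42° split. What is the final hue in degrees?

+50° (analog 50° ↑): 243 + 50 = 293°
+90° (square ↑): 293 + 90 = 383 → 383 − 360 = 23°
+222° (split-comp 42° ↑): 23 + 222 = 245°

245°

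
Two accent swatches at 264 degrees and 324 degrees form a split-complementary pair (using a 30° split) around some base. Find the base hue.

114°

The accents sit 30° either side of the complement, so the complement is their short-arc midpoint on the wheel.
Short-arc midpoint of 264° and 324°: 294°.
Base is 180° from the complement: 294 − 180 = 114°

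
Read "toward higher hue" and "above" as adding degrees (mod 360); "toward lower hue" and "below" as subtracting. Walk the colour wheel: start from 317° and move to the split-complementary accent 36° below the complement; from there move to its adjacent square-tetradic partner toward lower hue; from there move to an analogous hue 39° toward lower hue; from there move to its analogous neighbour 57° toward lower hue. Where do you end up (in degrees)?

317 + 144 = 461 → 461 − 360 = 101°   (split-comp 36° ↓)
101 − 90 = 11°   (square ↓)
11 − 39 = -28 → -28 + 360 = 332°   (analog 39° ↓)
332 − 57 = 275°   (analog 57° ↓)

275°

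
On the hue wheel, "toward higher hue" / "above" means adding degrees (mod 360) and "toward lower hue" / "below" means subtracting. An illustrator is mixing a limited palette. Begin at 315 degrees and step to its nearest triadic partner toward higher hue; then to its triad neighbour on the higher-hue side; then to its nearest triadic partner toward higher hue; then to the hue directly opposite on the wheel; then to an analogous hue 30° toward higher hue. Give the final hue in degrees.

165°

+120° (triadic ↑): 315 + 120 = 435 → 435 − 360 = 75°
+120° (triadic ↑): 75 + 120 = 195°
+120° (triadic ↑): 195 + 120 = 315°
+180° (complement): 315 + 180 = 495 → 495 − 360 = 135°
+30° (analog 30° ↑): 135 + 30 = 165°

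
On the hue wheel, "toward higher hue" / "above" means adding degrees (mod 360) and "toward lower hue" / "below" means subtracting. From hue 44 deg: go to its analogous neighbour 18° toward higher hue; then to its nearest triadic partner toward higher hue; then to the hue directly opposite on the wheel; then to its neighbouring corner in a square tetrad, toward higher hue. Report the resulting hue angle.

92°

44 + 18 = 62°   (analog 18° ↑)
62 + 120 = 182°   (triadic ↑)
182 + 180 = 362 → 362 − 360 = 2°   (complement)
2 + 90 = 92°   (square ↑)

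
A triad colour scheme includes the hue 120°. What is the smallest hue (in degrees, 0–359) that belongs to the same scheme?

0°

A triad places three hues 120° apart.
The full set through 120° is {0°, 120°, 240°}.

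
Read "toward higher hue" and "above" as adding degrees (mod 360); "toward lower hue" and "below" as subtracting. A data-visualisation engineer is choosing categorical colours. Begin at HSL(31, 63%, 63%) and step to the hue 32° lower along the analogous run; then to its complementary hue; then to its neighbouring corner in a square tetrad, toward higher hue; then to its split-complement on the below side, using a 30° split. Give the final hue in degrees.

analog 32° ↓ −32°: 31 − 32 = -1 → -1 + 360 = 359°
complement +180°: 359 + 180 = 539 → 539 − 360 = 179°
square ↑ +90°: 179 + 90 = 269°
split-comp 30° ↓ +150°: 269 + 150 = 419 → 419 − 360 = 59°

59°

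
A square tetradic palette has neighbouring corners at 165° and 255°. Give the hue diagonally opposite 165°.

345°

A square tetradic scheme places four hues 90° apart; opposite corners are 180° apart.
165 + 180 = 345°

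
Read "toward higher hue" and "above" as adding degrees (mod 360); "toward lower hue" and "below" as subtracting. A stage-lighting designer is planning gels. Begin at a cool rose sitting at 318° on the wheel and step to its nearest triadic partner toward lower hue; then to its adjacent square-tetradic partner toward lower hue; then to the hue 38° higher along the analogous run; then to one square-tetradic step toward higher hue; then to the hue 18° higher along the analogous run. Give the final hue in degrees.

318 − 120 = 198°   (triadic ↓)
198 − 90 = 108°   (square ↓)
108 + 38 = 146°   (analog 38° ↑)
146 + 90 = 236°   (square ↑)
236 + 18 = 254°   (analog 18° ↑)

254°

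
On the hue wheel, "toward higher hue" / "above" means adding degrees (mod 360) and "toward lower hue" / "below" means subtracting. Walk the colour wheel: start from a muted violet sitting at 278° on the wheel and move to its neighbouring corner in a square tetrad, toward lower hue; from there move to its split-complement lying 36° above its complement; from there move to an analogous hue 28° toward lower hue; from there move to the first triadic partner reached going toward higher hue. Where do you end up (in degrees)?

278 − 90 = 188°   (square ↓)
188 + 216 = 404 → 404 − 360 = 44°   (split-comp 36° ↑)
44 − 28 = 16°   (analog 28° ↓)
16 + 120 = 136°   (triadic ↑)

136°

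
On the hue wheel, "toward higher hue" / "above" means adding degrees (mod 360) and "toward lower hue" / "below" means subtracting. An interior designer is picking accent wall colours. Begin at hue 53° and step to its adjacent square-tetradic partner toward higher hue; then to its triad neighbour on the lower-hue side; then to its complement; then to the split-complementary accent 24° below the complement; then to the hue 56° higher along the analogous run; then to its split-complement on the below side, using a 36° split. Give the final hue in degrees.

+90° (square ↑): 53 + 90 = 143°
−120° (triadic ↓): 143 − 120 = 23°
+180° (complement): 23 + 180 = 203°
+156° (split-comp 24° ↓): 203 + 156 = 359°
+56° (analog 56° ↑): 359 + 56 = 415 → 415 − 360 = 55°
+144° (split-comp 36° ↓): 55 + 144 = 199°

199°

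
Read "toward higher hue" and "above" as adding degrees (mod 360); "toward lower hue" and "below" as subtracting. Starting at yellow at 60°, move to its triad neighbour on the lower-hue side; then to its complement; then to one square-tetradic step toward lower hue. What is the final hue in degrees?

triadic ↓ −120°: 60 − 120 = -60 → -60 + 360 = 300°
complement +180°: 300 + 180 = 480 → 480 − 360 = 120°
square ↓ −90°: 120 − 90 = 30°

30°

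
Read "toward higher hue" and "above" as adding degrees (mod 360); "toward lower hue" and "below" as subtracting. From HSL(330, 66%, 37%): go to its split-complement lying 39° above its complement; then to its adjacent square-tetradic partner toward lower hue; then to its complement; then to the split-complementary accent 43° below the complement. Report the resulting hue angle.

56°

330 + 219 = 549 → 549 − 360 = 189°   (split-comp 39° ↑)
189 − 90 = 99°   (square ↓)
99 + 180 = 279°   (complement)
279 + 137 = 416 → 416 − 360 = 56°   (split-comp 43° ↓)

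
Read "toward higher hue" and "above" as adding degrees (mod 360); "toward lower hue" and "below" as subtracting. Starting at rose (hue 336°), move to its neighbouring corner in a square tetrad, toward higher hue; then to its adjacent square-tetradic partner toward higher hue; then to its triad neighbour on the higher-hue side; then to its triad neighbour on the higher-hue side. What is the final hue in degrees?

36°

+90° (square ↑): 336 + 90 = 426 → 426 − 360 = 66°
+90° (square ↑): 66 + 90 = 156°
+120° (triadic ↑): 156 + 120 = 276°
+120° (triadic ↑): 276 + 120 = 396 → 396 − 360 = 36°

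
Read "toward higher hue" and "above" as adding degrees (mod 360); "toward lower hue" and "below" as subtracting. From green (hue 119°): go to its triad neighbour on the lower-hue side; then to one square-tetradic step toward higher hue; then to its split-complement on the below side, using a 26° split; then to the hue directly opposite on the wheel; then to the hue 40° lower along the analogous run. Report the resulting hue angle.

23°

119 − 120 = -1 → -1 + 360 = 359°   (triadic ↓)
359 + 90 = 449 → 449 − 360 = 89°   (square ↑)
89 + 154 = 243°   (split-comp 26° ↓)
243 + 180 = 423 → 423 − 360 = 63°   (complement)
63 − 40 = 23°   (analog 40° ↓)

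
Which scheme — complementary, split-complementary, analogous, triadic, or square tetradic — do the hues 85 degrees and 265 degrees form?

Sort the hues: 85°, 265°.
Successive gaps around the wheel: 180°, 180°.
Two hues 180° apart are complementary.

complementary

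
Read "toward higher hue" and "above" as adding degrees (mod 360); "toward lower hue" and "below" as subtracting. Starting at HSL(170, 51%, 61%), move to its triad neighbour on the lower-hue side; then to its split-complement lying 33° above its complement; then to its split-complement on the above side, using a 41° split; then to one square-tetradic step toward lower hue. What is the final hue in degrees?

34°

triadic ↓ −120°: 170 − 120 = 50°
split-comp 33° ↑ +213°: 50 + 213 = 263°
split-comp 41° ↑ +221°: 263 + 221 = 484 → 484 − 360 = 124°
square ↓ −90°: 124 − 90 = 34°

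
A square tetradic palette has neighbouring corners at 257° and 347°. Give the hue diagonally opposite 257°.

A square tetradic scheme places four hues 90° apart; opposite corners are 180° apart.
257 + 180 = 437 → 437 − 360 = 77°

77°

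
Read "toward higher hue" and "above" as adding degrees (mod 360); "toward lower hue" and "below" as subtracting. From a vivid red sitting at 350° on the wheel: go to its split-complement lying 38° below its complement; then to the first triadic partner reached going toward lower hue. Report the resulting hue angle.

split-comp 38° ↓ +142°: 350 + 142 = 492 → 492 − 360 = 132°
triadic ↓ −120°: 132 − 120 = 12°

12°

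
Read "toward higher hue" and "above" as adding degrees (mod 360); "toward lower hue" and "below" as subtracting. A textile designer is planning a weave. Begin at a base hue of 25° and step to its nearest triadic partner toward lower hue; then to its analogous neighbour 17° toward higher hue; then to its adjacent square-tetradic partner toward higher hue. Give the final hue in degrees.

12°

−120° (triadic ↓): 25 − 120 = -95 → -95 + 360 = 265°
+17° (analog 17° ↑): 265 + 17 = 282°
+90° (square ↑): 282 + 90 = 372 → 372 − 360 = 12°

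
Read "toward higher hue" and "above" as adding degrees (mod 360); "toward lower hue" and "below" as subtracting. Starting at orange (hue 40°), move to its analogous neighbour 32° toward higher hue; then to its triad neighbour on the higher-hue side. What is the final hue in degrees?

192°

40 + 32 = 72°   (analog 32° ↑)
72 + 120 = 192°   (triadic ↑)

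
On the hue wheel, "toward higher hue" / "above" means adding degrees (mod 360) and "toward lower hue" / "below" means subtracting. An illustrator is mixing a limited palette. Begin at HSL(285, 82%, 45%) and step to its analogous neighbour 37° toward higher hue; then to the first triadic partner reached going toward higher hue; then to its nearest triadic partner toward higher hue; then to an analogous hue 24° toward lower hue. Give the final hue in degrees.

178°

analog 37° ↑ +37°: 285 + 37 = 322°
triadic ↑ +120°: 322 + 120 = 442 → 442 − 360 = 82°
triadic ↑ +120°: 82 + 120 = 202°
analog 24° ↓ −24°: 202 − 24 = 178°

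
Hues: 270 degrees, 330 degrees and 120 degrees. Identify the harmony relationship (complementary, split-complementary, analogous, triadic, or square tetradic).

split-complementary

Sort the hues: 120°, 270°, 330°.
Successive gaps around the wheel: 150°, 60°, 150°.
Two 150° gaps and one 60° gap — a base hue opposite a pair of accents 30° either side of its complement — is the split-complementary pattern.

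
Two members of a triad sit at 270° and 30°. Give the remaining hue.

150°

A triad spaces three hues 120° apart.
The full set is {30°, 150°, 270°}.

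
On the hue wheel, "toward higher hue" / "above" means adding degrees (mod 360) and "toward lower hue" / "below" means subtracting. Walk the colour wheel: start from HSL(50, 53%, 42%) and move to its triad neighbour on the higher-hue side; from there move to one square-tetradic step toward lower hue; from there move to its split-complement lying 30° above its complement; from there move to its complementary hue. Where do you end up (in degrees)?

50 + 120 = 170°   (triadic ↑)
170 − 90 = 80°   (square ↓)
80 + 210 = 290°   (split-comp 30° ↑)
290 + 180 = 470 → 470 − 360 = 110°   (complement)

110°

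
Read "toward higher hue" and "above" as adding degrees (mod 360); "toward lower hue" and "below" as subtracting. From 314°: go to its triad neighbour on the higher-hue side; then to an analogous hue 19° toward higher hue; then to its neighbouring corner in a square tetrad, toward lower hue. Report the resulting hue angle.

314 + 120 = 434 → 434 − 360 = 74°   (triadic ↑)
74 + 19 = 93°   (analog 19° ↑)
93 − 90 = 3°   (square ↓)

3°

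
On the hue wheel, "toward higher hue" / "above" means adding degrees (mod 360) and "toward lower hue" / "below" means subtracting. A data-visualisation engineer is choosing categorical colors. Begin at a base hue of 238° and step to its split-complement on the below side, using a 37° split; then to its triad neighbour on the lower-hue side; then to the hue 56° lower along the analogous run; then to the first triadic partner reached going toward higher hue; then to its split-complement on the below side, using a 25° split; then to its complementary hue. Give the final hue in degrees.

238 + 143 = 381 → 381 − 360 = 21°   (split-comp 37° ↓)
21 − 120 = -99 → -99 + 360 = 261°   (triadic ↓)
261 − 56 = 205°   (analog 56° ↓)
205 + 120 = 325°   (triadic ↑)
325 + 155 = 480 → 480 − 360 = 120°   (split-comp 25° ↓)
120 + 180 = 300°   (complement)

300°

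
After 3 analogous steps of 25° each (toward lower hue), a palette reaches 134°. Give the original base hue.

209°

3 steps of 25° (toward lower hue) give a net shift of −75°.
Start = end − shift: 134 + 75 = 209°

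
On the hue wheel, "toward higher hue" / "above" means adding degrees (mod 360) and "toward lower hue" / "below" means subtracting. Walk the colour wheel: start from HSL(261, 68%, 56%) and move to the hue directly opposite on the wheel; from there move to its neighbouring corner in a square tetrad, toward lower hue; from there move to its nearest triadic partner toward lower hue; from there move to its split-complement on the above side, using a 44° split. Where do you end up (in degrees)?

complement +180°: 261 + 180 = 441 → 441 − 360 = 81°
square ↓ −90°: 81 − 90 = -9 → -9 + 360 = 351°
triadic ↓ −120°: 351 − 120 = 231°
split-comp 44° ↑ +224°: 231 + 224 = 455 → 455 − 360 = 95°

95°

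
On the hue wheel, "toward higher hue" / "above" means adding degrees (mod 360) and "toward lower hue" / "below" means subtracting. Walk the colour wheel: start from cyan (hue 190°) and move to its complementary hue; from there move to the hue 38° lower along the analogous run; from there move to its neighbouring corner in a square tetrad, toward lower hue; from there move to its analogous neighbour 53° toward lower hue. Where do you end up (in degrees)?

189°

complement +180°: 190 + 180 = 370 → 370 − 360 = 10°
analog 38° ↓ −38°: 10 − 38 = -28 → -28 + 360 = 332°
square ↓ −90°: 332 − 90 = 242°
analog 53° ↓ −53°: 242 − 53 = 189°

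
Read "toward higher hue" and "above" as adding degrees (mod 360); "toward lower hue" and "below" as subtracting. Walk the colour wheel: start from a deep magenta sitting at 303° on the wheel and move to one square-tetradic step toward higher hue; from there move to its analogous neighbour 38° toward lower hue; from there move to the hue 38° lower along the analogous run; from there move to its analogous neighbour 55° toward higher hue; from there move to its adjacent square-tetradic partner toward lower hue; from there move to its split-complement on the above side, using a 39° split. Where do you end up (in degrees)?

141°

303 + 90 = 393 → 393 − 360 = 33°   (square ↑)
33 − 38 = -5 → -5 + 360 = 355°   (analog 38° ↓)
355 − 38 = 317°   (analog 38° ↓)
317 + 55 = 372 → 372 − 360 = 12°   (analog 55° ↑)
12 − 90 = -78 → -78 + 360 = 282°   (square ↓)
282 + 219 = 501 → 501 − 360 = 141°   (split-comp 39° ↑)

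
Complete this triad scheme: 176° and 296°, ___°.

A triad places three hues 120° apart.
The full set through 176° is {56°, 176°, 296°}.
Given {176°, 296°}, the missing hue is 56°.

56°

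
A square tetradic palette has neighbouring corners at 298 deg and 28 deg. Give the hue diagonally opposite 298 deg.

118°

A square tetradic scheme places four hues 90° apart; opposite corners are 180° apart.
298 + 180 = 478 → 478 − 360 = 118°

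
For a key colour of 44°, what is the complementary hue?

The complement sits 180° across the wheel.
44 + 180 = 224°

224°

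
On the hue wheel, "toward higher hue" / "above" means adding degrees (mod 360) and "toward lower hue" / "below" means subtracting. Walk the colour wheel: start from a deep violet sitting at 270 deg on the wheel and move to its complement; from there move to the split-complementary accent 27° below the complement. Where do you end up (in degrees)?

+180° (complement): 270 + 180 = 450 → 450 − 360 = 90°
+153° (split-comp 27° ↓): 90 + 153 = 243°

243°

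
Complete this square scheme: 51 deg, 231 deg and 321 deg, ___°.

A square tetradic scheme places four hues every 90°.
The full set through 51° is {51°, 141°, 231°, 321°}.
Given {51°, 231°, 321°}, the missing hue is 141°.

141°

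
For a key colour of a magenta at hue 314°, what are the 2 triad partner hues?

314 + 120 = 434 → 434 − 360 = 74°
314 + 240 = 554 → 554 − 360 = 194°

74° and 194°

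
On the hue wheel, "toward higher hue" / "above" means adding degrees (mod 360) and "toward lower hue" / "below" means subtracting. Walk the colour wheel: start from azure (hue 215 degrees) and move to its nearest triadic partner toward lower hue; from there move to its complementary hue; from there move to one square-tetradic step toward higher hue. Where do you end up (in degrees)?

5°

215 − 120 = 95°   (triadic ↓)
95 + 180 = 275°   (complement)
275 + 90 = 365 → 365 − 360 = 5°   (square ↑)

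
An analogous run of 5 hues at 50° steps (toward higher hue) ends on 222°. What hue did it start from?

4 steps of 50° (toward higher hue) give a net shift of +200°.
Start = end − shift: 222 − 200 = 22°

22°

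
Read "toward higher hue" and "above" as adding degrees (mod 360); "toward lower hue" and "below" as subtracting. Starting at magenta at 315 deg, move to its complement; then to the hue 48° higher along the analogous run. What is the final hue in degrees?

complement +180°: 315 + 180 = 495 → 495 − 360 = 135°
analog 48° ↑ +48°: 135 + 48 = 183°

183°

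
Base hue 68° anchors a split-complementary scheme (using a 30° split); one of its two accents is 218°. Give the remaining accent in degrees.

Split-complementary hues sit 30° either side of the complement.
Complement of the base 68°: 68 + 180 = 248°
The given accent 218° is 30° one side of 248°; the other accent sits 30° the other side: 248 + 30 = 278°

278°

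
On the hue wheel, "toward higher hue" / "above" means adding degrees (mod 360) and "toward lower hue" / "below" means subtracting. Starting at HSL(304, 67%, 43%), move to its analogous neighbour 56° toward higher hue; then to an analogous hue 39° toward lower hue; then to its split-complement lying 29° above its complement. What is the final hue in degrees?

304 + 56 = 360 → 360 − 360 = 0°   (analog 56° ↑)
0 − 39 = -39 → -39 + 360 = 321°   (analog 39° ↓)
321 + 209 = 530 → 530 − 360 = 170°   (split-comp 29° ↑)

170°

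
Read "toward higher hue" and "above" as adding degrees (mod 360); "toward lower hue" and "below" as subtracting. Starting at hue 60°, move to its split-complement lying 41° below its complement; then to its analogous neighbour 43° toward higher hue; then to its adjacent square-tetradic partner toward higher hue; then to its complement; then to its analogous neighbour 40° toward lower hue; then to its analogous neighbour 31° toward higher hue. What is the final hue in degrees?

60 + 139 = 199°   (split-comp 41° ↓)
199 + 43 = 242°   (analog 43° ↑)
242 + 90 = 332°   (square ↑)
332 + 180 = 512 → 512 − 360 = 152°   (complement)
152 − 40 = 112°   (analog 40° ↓)
112 + 31 = 143°   (analog 31° ↑)

143°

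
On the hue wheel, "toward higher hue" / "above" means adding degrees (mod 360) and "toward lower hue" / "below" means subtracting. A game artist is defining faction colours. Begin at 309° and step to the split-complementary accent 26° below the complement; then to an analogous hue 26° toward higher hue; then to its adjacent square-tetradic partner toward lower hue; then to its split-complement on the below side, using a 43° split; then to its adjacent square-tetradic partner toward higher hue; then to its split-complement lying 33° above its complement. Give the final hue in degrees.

119°

309 + 154 = 463 → 463 − 360 = 103°   (split-comp 26° ↓)
103 + 26 = 129°   (analog 26° ↑)
129 − 90 = 39°   (square ↓)
39 + 137 = 176°   (split-comp 43° ↓)
176 + 90 = 266°   (square ↑)
266 + 213 = 479 → 479 − 360 = 119°   (split-comp 33° ↑)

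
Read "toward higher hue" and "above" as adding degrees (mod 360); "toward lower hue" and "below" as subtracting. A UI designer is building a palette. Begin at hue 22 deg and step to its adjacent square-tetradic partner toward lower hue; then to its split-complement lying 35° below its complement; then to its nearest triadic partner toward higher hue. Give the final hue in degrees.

197°

22 − 90 = -68 → -68 + 360 = 292°   (square ↓)
292 + 145 = 437 → 437 − 360 = 77°   (split-comp 35° ↓)
77 + 120 = 197°   (triadic ↑)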